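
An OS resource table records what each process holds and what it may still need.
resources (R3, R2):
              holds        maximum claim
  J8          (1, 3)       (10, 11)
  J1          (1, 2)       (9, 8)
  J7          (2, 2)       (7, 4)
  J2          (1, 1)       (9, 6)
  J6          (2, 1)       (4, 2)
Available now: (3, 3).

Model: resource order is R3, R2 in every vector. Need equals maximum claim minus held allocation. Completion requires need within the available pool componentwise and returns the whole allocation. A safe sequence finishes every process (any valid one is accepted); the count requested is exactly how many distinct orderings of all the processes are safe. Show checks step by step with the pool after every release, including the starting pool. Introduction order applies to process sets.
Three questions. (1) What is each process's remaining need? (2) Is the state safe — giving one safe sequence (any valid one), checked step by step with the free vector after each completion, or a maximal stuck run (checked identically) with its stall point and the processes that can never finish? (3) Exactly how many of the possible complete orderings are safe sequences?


(1) Remaining need (order R3, R2):
  J8: (9, 8)
  J1: (8, 6)
  J7: (5, 2)
  J2: (8, 5)
  J6: (2, 1)
(2) UNSAFE.
Key observation: after J6, J7 complete, (7, 6) is the best the pool ever gets, yet each leftover process wants more R3.
The run J6, J7 cannot be extended any further. Walking it through:
  pool = (3, 3)
  run J6 (needs (2, 1), free (3, 3)); after release of (2, 1) the pool is (5, 4)
  run J7 (needs (5, 2), free (5, 4)); after release of (2, 2) the pool is (7, 6)
  J8 cannot run: need (9, 8) vs free (7, 6) (insufficient R3 and R2)
  J1 cannot run: need (8, 6) vs free (7, 6) (insufficient R3)
  J2 cannot run: need (8, 5) vs free (7, 6) (insufficient R3)
Processes that can never finish: J8, J1 and J2.
(3) The exact count: 0 of the possible complete orderings are safe sequences.


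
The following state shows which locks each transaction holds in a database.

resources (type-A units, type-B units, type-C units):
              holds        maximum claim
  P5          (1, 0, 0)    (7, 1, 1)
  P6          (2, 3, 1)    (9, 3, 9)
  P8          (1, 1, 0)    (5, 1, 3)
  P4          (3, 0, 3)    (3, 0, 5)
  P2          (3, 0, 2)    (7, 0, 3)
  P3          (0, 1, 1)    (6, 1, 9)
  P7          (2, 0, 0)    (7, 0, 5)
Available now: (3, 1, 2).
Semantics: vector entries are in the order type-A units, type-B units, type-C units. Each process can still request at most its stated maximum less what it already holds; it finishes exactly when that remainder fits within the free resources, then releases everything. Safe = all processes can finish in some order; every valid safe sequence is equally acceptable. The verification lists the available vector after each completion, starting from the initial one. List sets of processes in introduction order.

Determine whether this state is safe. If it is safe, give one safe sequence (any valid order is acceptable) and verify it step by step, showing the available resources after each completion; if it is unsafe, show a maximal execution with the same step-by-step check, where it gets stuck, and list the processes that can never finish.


UNSAFE.
Key observation: P4, P8, P7, P2, P5 can finish, but then (13, 2, 7) is all there is, and the blocked group's type-C units demands exceed it.
The run P4, P8, P7, P2, P5 cannot be extended any further. Walking it through:
  pool = (3, 1, 2)
  run P4 (needs (0, 0, 2), free (3, 1, 2)); after release of (3, 0, 3) the pool is (6, 1, 5)
  run P8 (needs (4, 0, 3), free (6, 1, 5)); after release of (1, 1, 0) the pool is (7, 2, 5)
  run P7 (needs (5, 0, 5), free (7, 2, 5)); after release of (2, 0, 0) the pool is (9, 2, 5)
  run P2 (needs (4, 0, 1), free (9, 2, 5)); after release of (3, 0, 2) the pool is (12, 2, 7)
  run P5 (needs (6, 1, 1), free (12, 2, 7)); after release of (1, 0, 0) the pool is (13, 2, 7)
  blocked: P6 wants (7, 0, 8), pool (13, 2, 7) — not enough type-C units
  blocked: P3 wants (6, 0, 8), pool (13, 2, 7) — not enough type-C units
Never able to finish: P6 and P3.


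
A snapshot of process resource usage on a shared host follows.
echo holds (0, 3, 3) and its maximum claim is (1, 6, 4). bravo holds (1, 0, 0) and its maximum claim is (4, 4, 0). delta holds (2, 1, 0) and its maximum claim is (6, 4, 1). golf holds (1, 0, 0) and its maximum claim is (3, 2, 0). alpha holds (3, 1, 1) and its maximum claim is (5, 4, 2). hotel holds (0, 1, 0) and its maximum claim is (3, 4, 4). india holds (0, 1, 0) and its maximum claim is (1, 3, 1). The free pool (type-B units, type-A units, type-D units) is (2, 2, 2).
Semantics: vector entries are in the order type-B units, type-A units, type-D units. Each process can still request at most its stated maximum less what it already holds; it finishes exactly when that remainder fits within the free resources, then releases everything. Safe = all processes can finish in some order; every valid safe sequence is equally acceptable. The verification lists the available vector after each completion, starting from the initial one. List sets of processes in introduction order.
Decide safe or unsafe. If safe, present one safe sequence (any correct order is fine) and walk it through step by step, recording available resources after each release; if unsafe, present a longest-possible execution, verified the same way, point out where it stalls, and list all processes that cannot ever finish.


SAFE — a valid safe sequence is india, alpha, echo, golf, hotel, delta, bravo.
Key observation: the order's first zero-slack moment is india ((1, 2, 1) needed, (2, 2, 2) free — a requested resource with nothing to spare).
Check, step by step:
  pool = (2, 2, 2)
  run india (needs (1, 2, 1), free (2, 2, 2)); after release of (0, 1, 0) the pool is (2, 3, 2)
  run alpha (needs (2, 3, 1), free (2, 3, 2)); after release of (3, 1, 1) the pool is (5, 4, 3)
  run echo (needs (1, 3, 1), free (5, 4, 3)); after release of (0, 3, 3) the pool is (5, 7, 6)
  run golf (needs (2, 2, 0), free (5, 7, 6)); after release of (1, 0, 0) the pool is (6, 7, 6)
  run hotel (needs (3, 3, 4), free (6, 7, 6)); after release of (0, 1, 0) the pool is (6, 8, 6)
  run delta (needs (4, 3, 1), free (6, 8, 6)); after release of (2, 1, 0) the pool is (8, 9, 6)
  run bravo (needs (3, 4, 0), free (8, 9, 6)); after release of (1, 0, 0) the pool is (9, 9, 6)


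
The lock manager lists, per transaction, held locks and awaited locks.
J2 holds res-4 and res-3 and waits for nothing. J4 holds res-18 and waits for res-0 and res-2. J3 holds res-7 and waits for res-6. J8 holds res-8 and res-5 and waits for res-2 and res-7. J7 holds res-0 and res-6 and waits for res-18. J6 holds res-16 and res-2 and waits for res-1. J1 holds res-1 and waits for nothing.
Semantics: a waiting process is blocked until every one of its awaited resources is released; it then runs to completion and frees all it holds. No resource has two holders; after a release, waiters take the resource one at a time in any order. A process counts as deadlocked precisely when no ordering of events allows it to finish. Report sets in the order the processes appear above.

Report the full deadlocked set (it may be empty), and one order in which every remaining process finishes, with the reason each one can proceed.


Deadlocked: J4, J3, J8 and J7.
Key observation: the cycle J4 -> J7 -> J4 can never break — each member waits on the next; J3 and J8 wait into the deadlock from upstream.
A valid finishing order for the others: J1, J2, J6.
Check, step by step:
  J1 waits on nothing -> runs at once and releases res-1
  J2 waits on nothing -> runs at once and releases res-4 and res-3
  J6: everything it awaited (res-1) is free; runs, freeing res-16 and res-2


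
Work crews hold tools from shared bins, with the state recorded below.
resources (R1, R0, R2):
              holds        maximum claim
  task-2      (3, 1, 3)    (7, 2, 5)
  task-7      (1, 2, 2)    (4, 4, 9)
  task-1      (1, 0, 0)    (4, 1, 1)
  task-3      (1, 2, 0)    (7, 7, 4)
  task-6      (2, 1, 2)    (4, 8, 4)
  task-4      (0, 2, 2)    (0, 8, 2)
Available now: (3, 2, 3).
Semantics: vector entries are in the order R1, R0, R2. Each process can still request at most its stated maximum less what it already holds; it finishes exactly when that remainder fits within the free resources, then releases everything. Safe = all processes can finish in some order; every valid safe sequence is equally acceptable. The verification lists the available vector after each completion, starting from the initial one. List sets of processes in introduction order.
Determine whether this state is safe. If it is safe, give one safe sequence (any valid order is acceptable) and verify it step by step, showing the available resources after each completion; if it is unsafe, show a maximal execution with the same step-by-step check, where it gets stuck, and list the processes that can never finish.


UNSAFE.
Key observation: after task-1, task-2 the pool peaks at (7, 3, 6), and each blocked process is short somewhere: task-7 on R2; task-3 on R0; task-6 on R0; task-4 on R0.
The run task-1, task-2 cannot be extended any further. Verifying each step:
  pool = (3, 2, 3)
  task-1: need (3, 1, 1) fits (3, 2, 3); releases (1, 0, 0), pool now (4, 2, 3)
  task-2: need (4, 1, 2) fits (4, 2, 3); releases (3, 1, 3), pool now (7, 3, 6)
  task-7 cannot run: need (3, 2, 7) vs free (7, 3, 6) (insufficient R2)
  task-3 cannot run: need (6, 5, 4) vs free (7, 3, 6) (insufficient R0)
  task-6 cannot run: need (2, 7, 2) vs free (7, 3, 6) (insufficient R0)
  task-4 cannot run: need (0, 6, 0) vs free (7, 3, 6) (insufficient R0)
Permanently blocked: task-7, task-3, task-6 and task-4.


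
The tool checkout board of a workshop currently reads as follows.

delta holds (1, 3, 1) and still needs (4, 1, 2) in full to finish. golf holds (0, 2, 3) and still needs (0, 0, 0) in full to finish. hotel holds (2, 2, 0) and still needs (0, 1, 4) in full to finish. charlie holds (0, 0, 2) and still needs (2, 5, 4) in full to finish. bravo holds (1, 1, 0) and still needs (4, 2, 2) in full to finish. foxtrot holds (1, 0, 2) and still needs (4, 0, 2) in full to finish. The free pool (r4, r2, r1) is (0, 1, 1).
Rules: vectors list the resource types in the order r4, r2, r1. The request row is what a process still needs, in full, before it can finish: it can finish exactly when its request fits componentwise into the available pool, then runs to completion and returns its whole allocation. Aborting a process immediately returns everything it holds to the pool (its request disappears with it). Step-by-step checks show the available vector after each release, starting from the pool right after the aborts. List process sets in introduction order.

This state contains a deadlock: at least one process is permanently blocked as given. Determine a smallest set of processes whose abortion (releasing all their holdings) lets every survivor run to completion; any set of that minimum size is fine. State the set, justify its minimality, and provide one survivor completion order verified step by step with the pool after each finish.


Minimum abort set: bravo and foxtrot.
Key observation: the returned (2, 1, 2) from bravo and foxtrot is what brings delta — unrunnable before, under any order — into play at step 3.
Why nothing smaller works — every single abort fails: delta alone leaves bravo blocked (short on r4); golf alone leaves delta blocked (short on r4); hotel alone leaves delta blocked (short on r4); charlie alone leaves delta blocked (short on r4); bravo alone leaves delta blocked (short on r4); foxtrot alone leaves delta blocked (short on r4).
The survivors complete as golf, hotel, delta, charlie. Verifying each step (starting from the post-abort pool):
  pool = (2, 2, 3)
  run golf (needs (0, 0, 0), free (2, 2, 3)); after release of (0, 2, 3) the pool is (2, 4, 6)
  run hotel (needs (0, 1, 4), free (2, 4, 6)); after release of (2, 2, 0) the pool is (4, 6, 6)
  run delta (needs (4, 1, 2), free (4, 6, 6)); after release of (1, 3, 1) the pool is (5, 9, 7)
  run charlie (needs (2, 5, 4), free (5, 9, 7)); after release of (0, 0, 2) the pool is (5, 9, 9)


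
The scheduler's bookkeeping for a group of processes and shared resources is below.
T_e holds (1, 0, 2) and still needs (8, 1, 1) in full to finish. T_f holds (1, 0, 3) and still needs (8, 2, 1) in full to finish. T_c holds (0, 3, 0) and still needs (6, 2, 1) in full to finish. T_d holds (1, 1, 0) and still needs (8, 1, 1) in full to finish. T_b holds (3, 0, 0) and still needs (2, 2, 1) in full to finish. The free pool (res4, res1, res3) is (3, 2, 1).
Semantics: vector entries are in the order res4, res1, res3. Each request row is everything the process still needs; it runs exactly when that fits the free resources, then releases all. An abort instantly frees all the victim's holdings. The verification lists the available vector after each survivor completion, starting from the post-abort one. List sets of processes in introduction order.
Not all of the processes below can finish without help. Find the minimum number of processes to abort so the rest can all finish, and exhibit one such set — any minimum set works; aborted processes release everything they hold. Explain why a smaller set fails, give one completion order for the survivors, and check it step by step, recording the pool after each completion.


Minimum abort set: T_f and T_d.
Key observation: T_e had no path to completion before; after the abort of T_f and T_d ((2, 1, 3) returned), step 2 is where it fits.
No one abort is enough; case by case: T_e alone leaves T_f blocked (short on res4); T_f alone leaves T_e blocked (short on res4); T_c alone leaves T_e blocked (short on res4); T_d alone leaves T_e blocked (short on res4); T_b alone leaves T_e blocked (short on res4).
One survivor order: T_b, T_e, T_c. Check, step by step (post-abort pool first):
  pool = (5, 3, 4)
  T_b: need (2, 2, 1) fits (5, 3, 4); releases (3, 0, 0), pool now (8, 3, 4)
  T_e: need (8, 1, 1) fits (8, 3, 4); releases (1, 0, 2), pool now (9, 3, 6)
  T_c: need (6, 2, 1) fits (9, 3, 6); releases (0, 3, 0), pool now (9, 6, 6)


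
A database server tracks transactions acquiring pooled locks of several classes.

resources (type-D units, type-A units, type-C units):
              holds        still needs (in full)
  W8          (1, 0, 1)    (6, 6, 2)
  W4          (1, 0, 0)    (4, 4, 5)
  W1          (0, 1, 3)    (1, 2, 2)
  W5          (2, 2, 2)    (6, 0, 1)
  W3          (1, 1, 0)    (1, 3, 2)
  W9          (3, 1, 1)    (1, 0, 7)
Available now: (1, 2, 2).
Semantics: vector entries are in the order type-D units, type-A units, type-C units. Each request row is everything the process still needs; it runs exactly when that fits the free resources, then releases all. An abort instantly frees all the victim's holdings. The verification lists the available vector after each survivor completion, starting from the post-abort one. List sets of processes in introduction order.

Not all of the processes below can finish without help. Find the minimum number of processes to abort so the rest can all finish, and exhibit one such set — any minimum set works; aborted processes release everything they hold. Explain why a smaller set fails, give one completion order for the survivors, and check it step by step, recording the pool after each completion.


Abort W5.
Key observation: the returned (2, 2, 2) from W5 is what brings W9 — unrunnable before, under any order — into play at step 2.
Why nothing smaller works: aborting no one leaves the state deadlocked as given.
The survivors complete as W1, W9, W8, W3, W4. Check, step by step (starting from the post-abort pool):
  pool = (3, 4, 4)
  run W1 (needs (1, 2, 2), free (3, 4, 4)); after release of (0, 1, 3) the pool is (3, 5, 7)
  run W9 (needs (1, 0, 7), free (3, 5, 7)); after release of (3, 1, 1) the pool is (6, 6, 8)
  run W8 (needs (6, 6, 2), free (6, 6, 8)); after release of (1, 0, 1) the pool is (7, 6, 9)
  run W3 (needs (1, 3, 2), free (7, 6, 9)); after release of (1, 1, 0) the pool is (8, 7, 9)
  run W4 (needs (4, 4, 5), free (8, 7, 9)); after release of (1, 0, 0) the pool is (9, 7, 9)


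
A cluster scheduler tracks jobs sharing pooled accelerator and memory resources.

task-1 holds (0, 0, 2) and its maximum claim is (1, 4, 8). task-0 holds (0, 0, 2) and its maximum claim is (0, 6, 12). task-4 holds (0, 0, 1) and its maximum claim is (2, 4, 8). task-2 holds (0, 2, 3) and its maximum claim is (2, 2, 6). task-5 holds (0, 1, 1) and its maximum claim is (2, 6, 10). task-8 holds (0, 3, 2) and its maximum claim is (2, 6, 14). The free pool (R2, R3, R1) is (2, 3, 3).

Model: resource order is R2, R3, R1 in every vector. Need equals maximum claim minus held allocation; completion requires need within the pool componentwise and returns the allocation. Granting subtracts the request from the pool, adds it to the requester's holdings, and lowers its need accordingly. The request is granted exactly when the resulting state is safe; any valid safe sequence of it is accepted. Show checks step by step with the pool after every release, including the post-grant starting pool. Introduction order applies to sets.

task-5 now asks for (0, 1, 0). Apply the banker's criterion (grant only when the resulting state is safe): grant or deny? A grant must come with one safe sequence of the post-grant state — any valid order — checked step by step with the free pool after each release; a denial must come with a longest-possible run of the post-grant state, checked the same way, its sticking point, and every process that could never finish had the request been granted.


GRANT. The post-grant state is safe; one safe sequence: task-2, task-1, task-4, task-5, task-0, task-8.
Key observation: even at the reduced pool (2, 2, 3), task-2 fits immediately, so safety survives the grant.
Step-by-step check of the post-grant state:
  pool = (2, 2, 3)
  task-2 needs (2, 0, 3) <= (2, 2, 3) -> finishes; pool += (0, 2, 3) = (2, 4, 6)
  task-1 needs (1, 4, 6) <= (2, 4, 6) -> finishes; pool += (0, 0, 2) = (2, 4, 8)
  task-4 needs (2, 4, 7) <= (2, 4, 8) -> finishes; pool += (0, 0, 1) = (2, 4, 9)
  task-5 needs (2, 4, 9) <= (2, 4, 9) -> finishes; pool += (0, 2, 1) = (2, 6, 10)
  task-0 needs (0, 6, 10) <= (2, 6, 10) -> finishes; pool += (0, 0, 2) = (2, 6, 12)
  task-8 needs (2, 3, 12) <= (2, 6, 12) -> finishes; pool += (0, 3, 2) = (2, 9, 14)


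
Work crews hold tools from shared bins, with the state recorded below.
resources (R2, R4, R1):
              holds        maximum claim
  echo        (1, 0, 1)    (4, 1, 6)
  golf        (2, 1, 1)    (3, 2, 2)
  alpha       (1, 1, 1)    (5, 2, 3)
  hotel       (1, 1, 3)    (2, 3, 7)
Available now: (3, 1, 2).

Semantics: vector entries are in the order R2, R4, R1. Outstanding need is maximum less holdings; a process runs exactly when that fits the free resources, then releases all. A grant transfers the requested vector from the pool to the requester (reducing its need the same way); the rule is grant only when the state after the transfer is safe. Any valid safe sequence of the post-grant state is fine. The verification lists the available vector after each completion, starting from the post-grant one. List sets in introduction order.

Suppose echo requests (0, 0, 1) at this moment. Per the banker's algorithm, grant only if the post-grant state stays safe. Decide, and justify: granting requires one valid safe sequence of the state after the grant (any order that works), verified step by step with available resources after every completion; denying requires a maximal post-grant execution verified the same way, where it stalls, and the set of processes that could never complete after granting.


DENY: after the grant no complete ordering would exist.
Key observation: no order helps: past golf, alpha, the free pool tops out at (6, 3, 3), below what each blocked process needs in R1.
On the post-grant state, golf, alpha is a maximal run — nothing extends it. Verifying each step:
  pool = (3, 1, 1)
  run golf (needs (1, 1, 1), free (3, 1, 1)); after release of (2, 1, 1) the pool is (5, 2, 2)
  run alpha (needs (4, 1, 2), free (5, 2, 2)); after release of (1, 1, 1) the pool is (6, 3, 3)
  echo cannot run: need (3, 1, 4) vs free (6, 3, 3) (insufficient R1)
  hotel cannot run: need (1, 2, 4) vs free (6, 3, 3) (insufficient R1)
Post-grant, the permanently blocked set is echo and hotel.


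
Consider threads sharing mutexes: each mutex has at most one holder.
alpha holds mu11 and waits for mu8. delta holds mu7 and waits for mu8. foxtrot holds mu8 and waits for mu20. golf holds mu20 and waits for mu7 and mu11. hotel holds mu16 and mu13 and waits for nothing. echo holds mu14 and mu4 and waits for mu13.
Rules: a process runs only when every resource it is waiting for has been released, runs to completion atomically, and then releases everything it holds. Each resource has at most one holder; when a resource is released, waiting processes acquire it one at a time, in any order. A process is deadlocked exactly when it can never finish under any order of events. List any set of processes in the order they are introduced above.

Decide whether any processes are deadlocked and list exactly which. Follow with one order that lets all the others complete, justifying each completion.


Deadlocked: alpha, delta, foxtrot and golf.
Key observation: along alpha -> foxtrot -> golf -> alpha, each member waits on what the next one holds — a deadlock; delta is caught in further circular waits.
A valid finishing order for the others: hotel, echo.
Check, step by step:
  run hotel (it waits on nothing); releases mu16 and mu13
  echo waits on mu13 — all released -> runs and releases mu14 and mu4


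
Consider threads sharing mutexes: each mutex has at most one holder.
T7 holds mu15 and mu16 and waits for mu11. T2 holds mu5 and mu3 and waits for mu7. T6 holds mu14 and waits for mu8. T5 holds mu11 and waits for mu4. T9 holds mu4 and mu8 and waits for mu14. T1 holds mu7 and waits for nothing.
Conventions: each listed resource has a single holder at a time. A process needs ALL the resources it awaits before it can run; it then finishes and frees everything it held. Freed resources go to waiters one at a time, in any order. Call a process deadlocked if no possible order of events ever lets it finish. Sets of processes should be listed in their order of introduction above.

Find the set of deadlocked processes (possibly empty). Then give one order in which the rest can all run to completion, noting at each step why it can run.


Deadlocked set: T7, T6, T5 and T9.
Key observation: nobody on the ring T9 -> T6 -> T9 can start until another member finishes, which never happens; T7 and T5 wait into the deadlock from upstream.
The rest can finish in the order T1, T2.
Verifying each step:
  T1 waits on nothing -> runs at once and releases mu7
  T2: everything it awaited (mu7) is free; runs, freeing mu5 and mu3


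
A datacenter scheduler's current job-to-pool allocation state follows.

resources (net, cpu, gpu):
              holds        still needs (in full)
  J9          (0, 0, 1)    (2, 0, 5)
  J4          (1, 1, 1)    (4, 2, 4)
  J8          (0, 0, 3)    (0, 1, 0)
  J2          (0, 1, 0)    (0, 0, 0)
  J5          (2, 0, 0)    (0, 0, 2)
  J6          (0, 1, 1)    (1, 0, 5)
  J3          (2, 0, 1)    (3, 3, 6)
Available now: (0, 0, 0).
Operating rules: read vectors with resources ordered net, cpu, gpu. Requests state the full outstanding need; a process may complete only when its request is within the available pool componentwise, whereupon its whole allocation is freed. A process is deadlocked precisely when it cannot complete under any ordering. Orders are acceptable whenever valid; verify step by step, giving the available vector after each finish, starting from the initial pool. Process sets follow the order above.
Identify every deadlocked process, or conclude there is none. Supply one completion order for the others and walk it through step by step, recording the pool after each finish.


Deadlocked set: J9, J4, J6 and J3.
Key observation: the pool after J2, J8, J5 is (2, 1, 3); every surviving request exceeds it in gpu, so progress ends there.
One completion order for the rest: J2, J8, J5. Check, step by step:
  pool = (0, 0, 0)
  J2: need (0, 0, 0) fits (0, 0, 0); releases (0, 1, 0), pool now (0, 1, 0)
  J8: need (0, 1, 0) fits (0, 1, 0); releases (0, 0, 3), pool now (0, 1, 3)
  J5: need (0, 0, 2) fits (0, 1, 3); releases (2, 0, 0), pool now (2, 1, 3)
The blocked processes can never fit:
  blocked: J9 wants (2, 0, 5), pool (2, 1, 3) — not enough gpu
  blocked: J4 wants (4, 2, 4), pool (2, 1, 3) — not enough net, cpu and gpu
  blocked: J6 wants (1, 0, 5), pool (2, 1, 3) — not enough gpu
  blocked: J3 wants (3, 3, 6), pool (2, 1, 3) — not enough net, cpu and gpu


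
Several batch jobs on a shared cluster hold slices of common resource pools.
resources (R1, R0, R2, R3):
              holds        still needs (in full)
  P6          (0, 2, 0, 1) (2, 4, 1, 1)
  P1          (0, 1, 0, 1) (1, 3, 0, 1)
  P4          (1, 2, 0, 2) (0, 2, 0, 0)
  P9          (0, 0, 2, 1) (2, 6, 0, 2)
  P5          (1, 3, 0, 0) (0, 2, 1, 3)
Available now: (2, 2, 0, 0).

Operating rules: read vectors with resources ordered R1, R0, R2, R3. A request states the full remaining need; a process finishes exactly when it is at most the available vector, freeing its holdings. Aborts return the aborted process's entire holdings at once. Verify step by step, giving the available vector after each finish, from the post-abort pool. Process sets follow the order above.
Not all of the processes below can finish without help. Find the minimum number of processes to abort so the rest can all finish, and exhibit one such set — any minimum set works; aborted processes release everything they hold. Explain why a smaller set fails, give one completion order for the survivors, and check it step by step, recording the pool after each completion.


Minimum abort set: P6.
Key observation: P9 was stuck for good until P6 gave back (0, 2, 0, 1); in the order shown it finishes at step 2.
No smaller set exists: with zero aborts the deadlock remains.
Survivors finish in the order: P4, P9, P1, P5. Step-by-step check (pool after the aborts first):
  pool = (2, 4, 0, 1)
  run P4 (needs (0, 2, 0, 0), free (2, 4, 0, 1)); after release of (1, 2, 0, 2) the pool is (3, 6, 0, 3)
  run P9 (needs (2, 6, 0, 2), free (3, 6, 0, 3)); after release of (0, 0, 2, 1) the pool is (3, 6, 2, 4)
  run P1 (needs (1, 3, 0, 1), free (3, 6, 2, 4)); after release of (0, 1, 0, 1) the pool is (3, 7, 2, 5)
  run P5 (needs (0, 2, 1, 3), free (3, 7, 2, 5)); after release of (1, 3, 0, 0) the pool is (4, 10, 2, 5)


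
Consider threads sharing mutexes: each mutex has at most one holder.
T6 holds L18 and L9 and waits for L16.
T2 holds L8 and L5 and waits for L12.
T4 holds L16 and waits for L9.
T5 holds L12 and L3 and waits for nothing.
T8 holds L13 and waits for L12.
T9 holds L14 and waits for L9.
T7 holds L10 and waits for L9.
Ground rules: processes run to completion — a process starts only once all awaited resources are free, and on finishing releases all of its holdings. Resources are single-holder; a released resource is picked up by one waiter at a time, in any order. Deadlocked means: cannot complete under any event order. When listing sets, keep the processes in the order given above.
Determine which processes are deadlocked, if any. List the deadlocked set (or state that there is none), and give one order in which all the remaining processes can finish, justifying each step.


The deadlocked set is T6, T4, T9 and T7.
Key observation: T6 -> T4 -> T6 is a circular wait — nothing in it can go first; T9 and T7 wait into the deadlock from upstream.
A valid finishing order for the others: T5, T8, T2.
Check, step by step:
  run T5 (it waits on nothing); releases L12 and L3
  T8 waits on L12 — all released -> runs and releases L13
  T2 waits on L12 — all released -> runs and releases L8 and L5


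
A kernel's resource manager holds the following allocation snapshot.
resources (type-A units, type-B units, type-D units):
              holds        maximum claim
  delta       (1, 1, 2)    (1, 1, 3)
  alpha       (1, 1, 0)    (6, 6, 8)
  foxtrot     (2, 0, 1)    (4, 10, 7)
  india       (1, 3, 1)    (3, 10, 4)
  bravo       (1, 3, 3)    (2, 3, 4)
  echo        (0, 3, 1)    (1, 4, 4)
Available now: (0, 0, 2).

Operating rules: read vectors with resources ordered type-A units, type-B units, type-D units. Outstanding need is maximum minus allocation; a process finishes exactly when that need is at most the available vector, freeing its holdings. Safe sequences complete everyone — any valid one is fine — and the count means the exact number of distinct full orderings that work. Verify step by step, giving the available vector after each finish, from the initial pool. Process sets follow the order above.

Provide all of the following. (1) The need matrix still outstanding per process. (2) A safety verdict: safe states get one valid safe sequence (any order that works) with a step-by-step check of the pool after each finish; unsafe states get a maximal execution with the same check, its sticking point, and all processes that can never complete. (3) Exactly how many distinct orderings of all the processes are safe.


(1) Outstanding need per process (order type-A units, type-B units, type-D units):
  delta: (0, 0, 1)
  alpha: (5, 5, 8)
  foxtrot: (2, 10, 6)
  india: (2, 7, 3)
  bravo: (1, 0, 1)
  echo: (1, 1, 3)
(2) SAFE. One safe sequence: delta, echo, bravo, india, foxtrot, alpha.
Key observation: reading the order forward, echo is the first process whose need (1, 1, 3) meets the free pool (1, 1, 4) exactly on a resource it requests.
Walking it through:
  pool = (0, 0, 2)
  delta: need (0, 0, 1) fits (0, 0, 2); releases (1, 1, 2), pool now (1, 1, 4)
  echo: need (1, 1, 3) fits (1, 1, 4); releases (0, 3, 1), pool now (1, 4, 5)
  bravo: need (1, 0, 1) fits (1, 4, 5); releases (1, 3, 3), pool now (2, 7, 8)
  india: need (2, 7, 3) fits (2, 7, 8); releases (1, 3, 1), pool now (3, 10, 9)
  foxtrot: need (2, 10, 6) fits (3, 10, 9); releases (2, 0, 1), pool now (5, 10, 10)
  alpha: need (5, 5, 8) fits (5, 10, 10); releases (1, 1, 0), pool now (6, 11, 10)
(3) Precisely 2 of the possible complete orderings are safe sequences.


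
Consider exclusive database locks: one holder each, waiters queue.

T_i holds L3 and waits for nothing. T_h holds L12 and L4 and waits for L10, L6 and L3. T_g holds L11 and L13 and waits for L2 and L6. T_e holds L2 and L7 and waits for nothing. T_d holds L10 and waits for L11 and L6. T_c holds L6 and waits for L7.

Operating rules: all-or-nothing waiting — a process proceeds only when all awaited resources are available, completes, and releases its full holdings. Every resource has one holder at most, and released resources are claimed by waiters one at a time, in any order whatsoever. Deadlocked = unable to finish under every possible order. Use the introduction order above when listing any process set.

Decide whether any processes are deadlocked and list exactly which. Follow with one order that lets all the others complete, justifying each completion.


Nothing here is deadlocked.
Key observation: the waits form no ring: some process can always run, and its releases unblock the others one by one.
The rest can finish in the order T_e, T_c, T_i, T_g, T_d, T_h.
Step-by-step check:
  run T_e (it waits on nothing); releases L2 and L7
  T_c: everything it awaited (L7) is free; runs, freeing L6
  run T_i (it waits on nothing); releases L3
  T_g: everything it awaited (L2 and L6) is free; runs, freeing L11 and L13
  T_d: everything it awaited (L11 and L6) is free; runs, freeing L10
  T_h: everything it awaited (L10, L6 and L3) is free; runs, freeing L12 and L4


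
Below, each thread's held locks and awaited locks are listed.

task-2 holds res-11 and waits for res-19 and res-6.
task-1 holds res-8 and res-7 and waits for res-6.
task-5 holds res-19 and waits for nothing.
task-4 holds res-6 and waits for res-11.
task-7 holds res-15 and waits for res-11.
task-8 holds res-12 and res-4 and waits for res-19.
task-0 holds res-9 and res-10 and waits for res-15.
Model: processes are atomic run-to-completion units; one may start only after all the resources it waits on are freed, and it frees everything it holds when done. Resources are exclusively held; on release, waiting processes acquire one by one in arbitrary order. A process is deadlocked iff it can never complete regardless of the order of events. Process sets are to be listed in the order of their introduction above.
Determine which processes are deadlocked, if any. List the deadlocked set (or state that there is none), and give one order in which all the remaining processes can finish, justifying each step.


The deadlocked set is task-2, task-1, task-4, task-7 and task-0.
Key observation: the knot is the closed ring of waits task-2 -> task-4 -> task-2; task-1, task-7 and task-0 wait into the deadlock from upstream.
A valid finishing order for the others: task-5, task-8.
Walking it through:
  task-5 waits on nothing -> runs at once and releases res-19
  task-8 waits on res-19 — all released -> runs and releases res-12 and res-4


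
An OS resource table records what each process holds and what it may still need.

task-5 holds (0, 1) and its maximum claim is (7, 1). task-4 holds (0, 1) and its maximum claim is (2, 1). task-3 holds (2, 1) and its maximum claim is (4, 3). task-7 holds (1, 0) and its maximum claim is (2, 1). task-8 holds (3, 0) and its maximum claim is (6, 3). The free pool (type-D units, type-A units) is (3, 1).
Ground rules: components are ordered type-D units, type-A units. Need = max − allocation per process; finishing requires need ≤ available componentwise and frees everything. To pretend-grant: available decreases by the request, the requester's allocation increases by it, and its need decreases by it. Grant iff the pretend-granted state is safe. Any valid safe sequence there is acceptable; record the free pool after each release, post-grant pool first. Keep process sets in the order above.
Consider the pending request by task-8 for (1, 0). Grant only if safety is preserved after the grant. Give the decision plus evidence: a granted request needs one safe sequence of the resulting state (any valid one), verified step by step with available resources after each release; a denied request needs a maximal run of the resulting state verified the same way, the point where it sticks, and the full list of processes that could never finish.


GRANT. The post-grant state is safe; one safe sequence: task-4, task-3, task-7, task-8, task-5.
Key observation: (2, 1) free after granting still covers task-4 first, and each release covers the next.
Check on the post-grant state, step by step:
  pool = (2, 1)
  task-4 needs (2, 0) <= (2, 1) -> finishes; pool += (0, 1) = (2, 2)
  task-3 needs (2, 2) <= (2, 2) -> finishes; pool += (2, 1) = (4, 3)
  task-7 needs (1, 1) <= (4, 3) -> finishes; pool += (1, 0) = (5, 3)
  task-8 needs (2, 3) <= (5, 3) -> finishes; pool += (4, 0) = (9, 3)
  task-5 needs (7, 0) <= (9, 3) -> finishes; pool += (0, 1) = (9, 4)


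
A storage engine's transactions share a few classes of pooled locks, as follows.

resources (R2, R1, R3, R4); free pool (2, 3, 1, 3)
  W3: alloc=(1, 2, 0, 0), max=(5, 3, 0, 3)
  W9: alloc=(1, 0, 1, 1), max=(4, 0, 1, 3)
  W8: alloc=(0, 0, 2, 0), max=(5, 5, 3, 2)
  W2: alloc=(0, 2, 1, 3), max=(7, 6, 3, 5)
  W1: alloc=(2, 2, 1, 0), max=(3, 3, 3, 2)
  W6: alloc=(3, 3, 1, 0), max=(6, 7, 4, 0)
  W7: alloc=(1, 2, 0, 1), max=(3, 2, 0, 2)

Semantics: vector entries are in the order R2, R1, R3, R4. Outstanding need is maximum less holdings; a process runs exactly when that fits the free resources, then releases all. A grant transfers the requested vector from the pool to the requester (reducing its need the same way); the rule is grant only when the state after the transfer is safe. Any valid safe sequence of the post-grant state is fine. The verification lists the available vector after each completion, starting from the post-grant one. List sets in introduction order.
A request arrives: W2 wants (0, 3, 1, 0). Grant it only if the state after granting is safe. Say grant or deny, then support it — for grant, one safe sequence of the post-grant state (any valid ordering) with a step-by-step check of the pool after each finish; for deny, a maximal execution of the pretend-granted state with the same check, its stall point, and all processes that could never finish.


DENY. Granting would leave the state unsafe.
Key observation: after W7, W9, W3 the pool peaks at (5, 4, 1, 5), and each blocked process is short somewhere: W8 on R1; W2 on R2; W1 on R3; W6 on R3.
After a pretend grant, a maximal execution: W7, W9, W3 — then nothing else fits. Step-by-step check:
  pool = (2, 0, 0, 3)
  W7 needs (2, 0, 0, 1) <= (2, 0, 0, 3) -> finishes; pool += (1, 2, 0, 1) = (3, 2, 0, 4)
  W9 needs (3, 0, 0, 2) <= (3, 2, 0, 4) -> finishes; pool += (1, 0, 1, 1) = (4, 2, 1, 5)
  W3 needs (4, 1, 0, 3) <= (4, 2, 1, 5) -> finishes; pool += (1, 2, 0, 0) = (5, 4, 1, 5)
  W8 still needs (5, 5, 1, 2) but only (5, 4, 1, 5) is free — short on R1
  W2 still needs (7, 1, 1, 2) but only (5, 4, 1, 5) is free — short on R2
  W1 still needs (1, 1, 2, 2) but only (5, 4, 1, 5) is free — short on R3
  W6 still needs (3, 4, 3, 0) but only (5, 4, 1, 5) is free — short on R3
Processes that could never finish after the grant: W8, W2, W1 and W6.


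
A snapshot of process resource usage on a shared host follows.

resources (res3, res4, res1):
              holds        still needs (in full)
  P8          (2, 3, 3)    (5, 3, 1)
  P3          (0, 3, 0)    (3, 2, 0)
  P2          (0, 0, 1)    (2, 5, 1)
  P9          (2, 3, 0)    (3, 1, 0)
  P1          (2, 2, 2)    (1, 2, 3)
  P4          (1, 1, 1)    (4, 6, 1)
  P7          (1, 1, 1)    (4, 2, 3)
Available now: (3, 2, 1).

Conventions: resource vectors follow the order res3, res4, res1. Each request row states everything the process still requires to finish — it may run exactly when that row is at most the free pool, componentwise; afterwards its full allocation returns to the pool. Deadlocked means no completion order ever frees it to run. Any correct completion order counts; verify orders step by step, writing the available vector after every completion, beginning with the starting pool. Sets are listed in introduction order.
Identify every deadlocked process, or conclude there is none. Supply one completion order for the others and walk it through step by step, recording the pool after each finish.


Nothing here is deadlocked.
Key observation: no deadlock: P9 fits now, and the freed resources carry the rest through.
One completion order for the rest: P9, P8, P1, P4, P7, P2, P3. Check, step by step:
  pool = (3, 2, 1)
  P9 needs (3, 1, 0) <= (3, 2, 1) -> finishes; pool += (2, 3, 0) = (5, 5, 1)
  P8 needs (5, 3, 1) <= (5, 5, 1) -> finishes; pool += (2, 3, 3) = (7, 8, 4)
  P1 needs (1, 2, 3) <= (7, 8, 4) -> finishes; pool += (2, 2, 2) = (9, 10, 6)
  P4 needs (4, 6, 1) <= (9, 10, 6) -> finishes; pool += (1, 1, 1) = (10, 11, 7)
  P7 needs (4, 2, 3) <= (10, 11, 7) -> finishes; pool += (1, 1, 1) = (11, 12, 8)
  P2 needs (2, 5, 1) <= (11, 12, 8) -> finishes; pool += (0, 0, 1) = (11, 12, 9)
  P3 needs (3, 2, 0) <= (11, 12, 9) -> finishes; pool += (0, 3, 0) = (11, 15, 9)


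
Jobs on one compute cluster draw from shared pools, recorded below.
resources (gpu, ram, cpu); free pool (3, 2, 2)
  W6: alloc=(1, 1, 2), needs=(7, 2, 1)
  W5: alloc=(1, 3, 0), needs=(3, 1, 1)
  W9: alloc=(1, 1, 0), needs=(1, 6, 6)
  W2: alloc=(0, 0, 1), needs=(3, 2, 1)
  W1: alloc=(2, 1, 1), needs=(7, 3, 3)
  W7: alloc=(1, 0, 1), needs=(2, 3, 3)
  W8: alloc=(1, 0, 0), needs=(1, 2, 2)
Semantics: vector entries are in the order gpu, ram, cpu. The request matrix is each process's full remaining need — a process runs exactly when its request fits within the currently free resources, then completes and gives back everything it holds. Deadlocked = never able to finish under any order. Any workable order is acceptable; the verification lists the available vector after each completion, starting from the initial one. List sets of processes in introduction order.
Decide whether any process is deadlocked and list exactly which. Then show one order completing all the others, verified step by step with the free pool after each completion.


Deadlocked set: W6, W9 and W1.
Key observation: after W2, W5, W7, W8 the pool peaks at (6, 5, 4), and each blocked process is short somewhere: W6 on gpu; W9 on ram, cpu; W1 on gpu.
The rest can finish in the order W2, W5, W7, W8. Check, step by step:
  pool = (3, 2, 2)
  W2 needs (3, 2, 1) <= (3, 2, 2) -> finishes; pool += (0, 0, 1) = (3, 2, 3)
  W5 needs (3, 1, 1) <= (3, 2, 3) -> finishes; pool += (1, 3, 0) = (4, 5, 3)
  W7 needs (2, 3, 3) <= (4, 5, 3) -> finishes; pool += (1, 0, 1) = (5, 5, 4)
  W8 needs (1, 2, 2) <= (5, 5, 4) -> finishes; pool += (1, 0, 0) = (6, 5, 4)
None of the blocked processes ever fits:
  blocked: W6 wants (7, 2, 1), pool (6, 5, 4) — not enough gpu
  blocked: W9 wants (1, 6, 6), pool (6, 5, 4) — not enough ram and cpu
  blocked: W1 wants (7, 3, 3), pool (6, 5, 4) — not enough gpu
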